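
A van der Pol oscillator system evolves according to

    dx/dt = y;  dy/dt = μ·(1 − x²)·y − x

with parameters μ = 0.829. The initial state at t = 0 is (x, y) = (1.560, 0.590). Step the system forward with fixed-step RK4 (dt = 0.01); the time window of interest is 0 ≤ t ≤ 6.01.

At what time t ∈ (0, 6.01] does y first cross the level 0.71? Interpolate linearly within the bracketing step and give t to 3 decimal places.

t=0.000: state=(1.560, 0.590)
step 1 (dt=0.01): k1=(0.590, -2.261), k2=(0.579, -2.255), k3=(0.579, -2.255), k4=(0.567, -2.249); state += dt/6·(k1+2k2+2k3+k4)
t=0.010: state=(1.566, 0.567)
t=0.020: state=(1.571, 0.545)
t=0.030: state=(1.577, 0.523)
continuing one RK4 step at a time; state shown every 20 steps (Δt=0.2):
t=0.200: state=(1.635, 0.173)
t=0.400: state=(1.635, -0.156)
t=0.600: state=(1.578, -0.403)
t=0.800: state=(1.477, -0.598)
t=1.000: state=(1.341, -0.768)
t=1.200: state=(1.170, -0.938)
t=1.400: state=(0.964, -1.128)
t=1.600: state=(0.716, -1.356)
t=1.800: state=(0.418, -1.636)
t=2.000: state=(0.059, -1.963)
t=2.200: state=(-0.366, -2.272)
t=2.400: state=(-0.838, -2.394)
t=2.600: state=(-1.297, -2.120)
t=2.800: state=(-1.659, -1.463)
t=3.000: state=(-1.877, -0.723)
t=3.200: state=(-1.960, -0.151)
t=3.400: state=(-1.951, 0.219)
t=3.600: state=(-1.882, 0.451)
t=3.800: state=(-1.775, 0.609)
t=3.950: state=(-1.677, 0.706)
next step: t=3.960: state=(-1.669, 0.712) — y has crossed 0.71
linear interpolation between t=3.950 (0.70616) and t=3.960 (0.71232) → t≈3.956

t = 3.956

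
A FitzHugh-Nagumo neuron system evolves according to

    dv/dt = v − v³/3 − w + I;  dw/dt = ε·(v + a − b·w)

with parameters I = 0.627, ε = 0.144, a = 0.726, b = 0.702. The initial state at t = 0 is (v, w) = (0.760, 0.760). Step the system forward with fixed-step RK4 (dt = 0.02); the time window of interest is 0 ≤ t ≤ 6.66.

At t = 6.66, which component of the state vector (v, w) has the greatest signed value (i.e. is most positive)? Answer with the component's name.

largest component: w

t=0.000: state=(0.760, 0.760)
step 1 (dt=0.02): k1=(0.481, 0.137), k2=(0.481, 0.138), k3=(0.481, 0.138), k4=(0.482, 0.138); state += dt/6·(k1+2k2+2k3+k4)
t=0.020: state=(0.770, 0.763)
t=0.040: state=(0.779, 0.766)
t=0.060: state=(0.789, 0.768)
continuing one RK4 step at a time; state shown every 25 steps (Δt=0.5):
t=0.500: state=(1.000, 0.835)
t=1.000: state=(1.200, 0.923)
t=1.500: state=(1.322, 1.017)
t=2.000: state=(1.367, 1.113)
t=2.500: state=(1.359, 1.205)
t=3.000: state=(1.317, 1.291)
t=3.500: state=(1.253, 1.368)
t=4.000: state=(1.173, 1.437)
t=4.500: state=(1.078, 1.496)
t=5.000: state=(0.963, 1.545)
t=5.500: state=(0.821, 1.583)
t=6.000: state=(0.636, 1.607)
t=6.500: state=(0.376, 1.615)
t=6.660: state=(0.268, 1.613)
compare at T: v=0.268, w=1.613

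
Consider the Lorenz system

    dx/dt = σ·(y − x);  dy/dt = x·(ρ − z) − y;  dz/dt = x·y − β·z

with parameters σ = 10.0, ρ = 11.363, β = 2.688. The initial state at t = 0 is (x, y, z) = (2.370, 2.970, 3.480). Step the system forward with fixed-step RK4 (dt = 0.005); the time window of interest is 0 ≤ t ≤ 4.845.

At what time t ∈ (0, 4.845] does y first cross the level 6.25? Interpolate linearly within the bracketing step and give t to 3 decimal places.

t = 0.162

t=0.000: state=(2.370, 2.970, 3.480)
step 1 (dt=0.005): k1=(6.000, 15.713, -2.315), k2=(6.243, 15.805, -2.162), k3=(6.239, 15.809, -2.160), k4=(6.479, 15.906, -2.004); state += dt/6·(k1+2k2+2k3+k4)
t=0.005: state=(2.401, 3.049, 3.469)
t=0.010: state=(2.435, 3.129, 3.460)
t=0.015: state=(2.471, 3.210, 3.452)
t=0.160: state=(4.366, 6.194, 4.283)
next step: t=0.165: state=(4.459, 6.318, 4.363) — y has crossed 6.25
linear interpolation between t=0.160 (6.19407) and t=0.165 (6.31811) → t≈0.162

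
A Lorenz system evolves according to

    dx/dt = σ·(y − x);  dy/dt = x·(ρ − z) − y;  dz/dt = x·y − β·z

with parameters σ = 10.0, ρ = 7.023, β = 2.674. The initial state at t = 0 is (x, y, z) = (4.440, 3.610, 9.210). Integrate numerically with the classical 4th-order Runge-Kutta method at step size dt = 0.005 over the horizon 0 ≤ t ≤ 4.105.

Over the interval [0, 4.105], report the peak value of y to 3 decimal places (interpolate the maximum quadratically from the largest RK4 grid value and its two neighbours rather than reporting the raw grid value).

t=0.000: state=(4.440, 3.610, 9.210)
step 1 (dt=0.005): k1=(-8.300, -13.320, -8.599), k2=(-8.426, -13.147, -8.764), k3=(-8.418, -13.145, -8.762), k4=(-8.536, -12.970, -8.923); state += dt/6·(k1+2k2+2k3+k4)
t=0.005: state=(4.398, 3.544, 9.166)
t=0.010: state=(4.355, 3.480, 9.121)
t=0.015: state=(4.311, 3.418, 9.074)
continuing one RK4 step at a time; state shown every 40 steps (Δt=0.2):
t=0.200: state=(2.789, 2.238, 6.862)
t=0.400: state=(2.339, 2.385, 4.870)
t=0.600: state=(2.807, 3.205, 3.952)
t=0.800: state=(3.830, 4.413, 4.320)
t=1.000: state=(4.828, 5.142, 5.898)
t=1.200: state=(4.819, 4.515, 7.194)
t=1.400: state=(3.991, 3.579, 6.918)
t=1.600: state=(3.439, 3.318, 5.960)
t=1.800: state=(3.475, 3.611, 5.314)
t=2.000: state=(3.884, 4.125, 5.333)
t=2.200: state=(4.299, 4.438, 5.893)
t=2.400: state=(4.361, 4.286, 6.424)
t=2.600: state=(4.090, 3.927, 6.441)
t=2.800: state=(3.829, 3.749, 6.094)
t=3.000: state=(3.791, 3.829, 5.785)
t=3.200: state=(3.938, 4.033, 5.744)
t=3.400: state=(4.108, 4.170, 5.941)
t=3.600: state=(4.154, 4.137, 6.156)
t=3.800: state=(4.066, 4.005, 6.197)
t=4.000: state=(3.957, 3.917, 6.079)
t=4.105: state=(3.928, 3.913, 6.002)
largest grid value and its neighbours: y(1.000)=5.14184, y(1.005)=5.14278, y(1.010)=5.14270
parabola through these three points peaks at t≈1.007 with y≈5.14287

max y = 5.143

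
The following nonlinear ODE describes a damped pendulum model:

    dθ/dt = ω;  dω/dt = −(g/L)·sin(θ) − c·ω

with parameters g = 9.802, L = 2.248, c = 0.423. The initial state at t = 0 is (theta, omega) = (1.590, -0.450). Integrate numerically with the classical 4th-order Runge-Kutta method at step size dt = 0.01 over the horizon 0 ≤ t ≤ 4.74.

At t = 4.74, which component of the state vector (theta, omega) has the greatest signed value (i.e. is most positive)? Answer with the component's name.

t=0.000: state=(1.590, -0.450)
step 1 (dt=0.01): k1=(-0.450, -4.169), k2=(-0.471, -4.161), k3=(-0.471, -4.161), k4=(-0.492, -4.152); state += dt/6·(k1+2k2+2k3+k4)
t=0.010: state=(1.585, -0.492)
t=0.020: state=(1.580, -0.533)
t=0.030: state=(1.575, -0.574)
continuing one RK4 step at a time; state shown every 20 steps (Δt=0.2):
t=0.200: state=(1.419, -1.247)
t=0.400: state=(1.098, -1.941)
t=0.600: state=(0.657, -2.424)
t=0.800: state=(0.152, -2.552)
t=1.000: state=(-0.336, -2.262)
t=1.200: state=(-0.731, -1.647)
t=1.400: state=(-0.984, -0.875)
t=1.600: state=(-1.079, -0.080)
t=1.800: state=(-1.020, 0.656)
t=2.000: state=(-0.825, 1.273)
t=2.200: state=(-0.524, 1.693)
t=2.400: state=(-0.166, 1.837)
t=2.600: state=(0.190, 1.674)
t=2.800: state=(0.486, 1.254)
t=3.000: state=(0.682, 0.685)
t=3.200: state=(0.757, 0.072)
t=3.400: state=(0.713, -0.501)
t=3.600: state=(0.564, -0.963)
t=3.800: state=(0.340, -1.251)
t=4.000: state=(0.078, -1.322)
t=4.200: state=(-0.174, -1.171)
t=4.400: state=(-0.378, -0.843)
t=4.600: state=(-0.505, -0.411)
t=4.740: state=(-0.540, -0.090)
compare at T: theta=-0.540, omega=-0.090

largest component: omega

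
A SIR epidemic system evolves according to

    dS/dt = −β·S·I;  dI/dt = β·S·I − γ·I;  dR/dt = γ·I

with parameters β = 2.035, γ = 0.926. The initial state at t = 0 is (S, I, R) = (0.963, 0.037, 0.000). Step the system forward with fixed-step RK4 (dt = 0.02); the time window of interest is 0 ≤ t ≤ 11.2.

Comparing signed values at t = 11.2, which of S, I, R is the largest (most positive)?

largest component: R

t=0.000: state=(0.963, 0.037, 0.000)
step 1 (dt=0.02): k1=(-0.073, 0.038, 0.034), k2=(-0.073, 0.039, 0.035), k3=(-0.073, 0.039, 0.035), k4=(-0.074, 0.039, 0.035); state += dt/6·(k1+2k2+2k3+k4)
t=0.020: state=(0.962, 0.038, 0.001)
t=0.040: state=(0.960, 0.039, 0.001)
t=0.060: state=(0.959, 0.039, 0.002)
continuing one RK4 step at a time; state shown every 25 steps (Δt=0.5):
t=0.500: state=(0.917, 0.061, 0.022)
t=1.000: state=(0.848, 0.094, 0.058)
t=1.500: state=(0.756, 0.134, 0.110)
t=2.000: state=(0.646, 0.172, 0.182)
t=2.500: state=(0.534, 0.198, 0.268)
t=3.000: state=(0.435, 0.203, 0.362)
t=3.500: state=(0.356, 0.191, 0.453)
t=4.000: state=(0.296, 0.167, 0.537)
t=4.500: state=(0.253, 0.139, 0.608)
t=5.000: state=(0.223, 0.111, 0.666)
t=5.500: state=(0.202, 0.087, 0.711)
t=6.000: state=(0.187, 0.067, 0.747)
t=6.500: state=(0.176, 0.050, 0.774)
t=7.000: state=(0.168, 0.038, 0.794)
t=7.500: state=(0.163, 0.028, 0.809)
t=8.000: state=(0.159, 0.021, 0.820)
t=8.500: state=(0.156, 0.015, 0.829)
t=9.000: state=(0.154, 0.011, 0.835)
t=9.500: state=(0.152, 0.008, 0.839)
t=10.000: state=(0.151, 0.006, 0.843)
t=10.500: state=(0.150, 0.004, 0.845)
t=11.000: state=(0.150, 0.003, 0.847)
t=11.200: state=(0.150, 0.003, 0.848)
compare at T: S=0.150, I=0.003, R=0.848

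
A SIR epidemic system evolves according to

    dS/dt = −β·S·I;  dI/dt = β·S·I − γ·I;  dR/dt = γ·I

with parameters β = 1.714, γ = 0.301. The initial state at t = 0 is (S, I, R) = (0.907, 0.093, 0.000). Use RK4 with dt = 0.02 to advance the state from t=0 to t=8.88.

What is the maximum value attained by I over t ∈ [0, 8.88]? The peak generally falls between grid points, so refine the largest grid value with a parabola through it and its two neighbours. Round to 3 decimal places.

t=0.000: state=(0.907, 0.093, 0.000)
step 1 (dt=0.02): k1=(-0.145, 0.117, 0.028), k2=(-0.146, 0.118, 0.028), k3=(-0.146, 0.118, 0.028), k4=(-0.148, 0.119, 0.029); state += dt/6·(k1+2k2+2k3+k4)
t=0.020: state=(0.904, 0.095, 0.001)
t=0.040: state=(0.901, 0.098, 0.001)
t=0.060: state=(0.898, 0.100, 0.002)
continuing one RK4 step at a time; state shown every 25 steps (Δt=0.5):
t=0.500: state=(0.813, 0.168, 0.019)
t=1.000: state=(0.674, 0.274, 0.052)
t=1.500: state=(0.507, 0.391, 0.102)
t=2.000: state=(0.347, 0.484, 0.169)
t=2.500: state=(0.224, 0.530, 0.245)
t=3.000: state=(0.142, 0.532, 0.326)
t=3.500: state=(0.091, 0.505, 0.404)
t=4.000: state=(0.060, 0.463, 0.477)
t=4.500: state=(0.041, 0.416, 0.543)
t=5.000: state=(0.029, 0.368, 0.602)
t=5.500: state=(0.022, 0.324, 0.654)
t=6.000: state=(0.017, 0.283, 0.700)
t=6.500: state=(0.013, 0.247, 0.740)
t=7.000: state=(0.011, 0.215, 0.774)
t=7.500: state=(0.009, 0.186, 0.805)
t=8.000: state=(0.008, 0.161, 0.831)
t=8.500: state=(0.007, 0.140, 0.853)
t=8.880: state=(0.006, 0.125, 0.868)
largest grid value and its neighbours: I(2.740)=0.53600, I(2.760)=0.53605, I(2.780)=0.53604
parabola through these three points peaks at t≈2.766 with I≈0.53606

max I = 0.536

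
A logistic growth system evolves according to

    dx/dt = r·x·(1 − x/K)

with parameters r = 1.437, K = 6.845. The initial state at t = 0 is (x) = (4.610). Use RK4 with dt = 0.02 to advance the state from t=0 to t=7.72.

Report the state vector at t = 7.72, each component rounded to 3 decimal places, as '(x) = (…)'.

(x) = (6.845)

t=0.000: state=(4.610)
step 1 (dt=0.02): k1=(2.163), k2=(2.152), k3=(2.152), k4=(2.141); state += dt/6·(k1+2k2+2k3+k4)
t=0.020: state=(4.653)
t=0.040: state=(4.696)
t=0.060: state=(4.738)
continuing one RK4 step at a time; state shown every 25 steps (Δt=0.5):
t=0.500: state=(5.537)
t=1.000: state=(6.138)
t=1.500: state=(6.481)
t=2.000: state=(6.663)
t=2.500: state=(6.755)
t=3.000: state=(6.801)
t=3.500: state=(6.823)
t=4.000: state=(6.834)
t=4.500: state=(6.840)
t=5.000: state=(6.842)
t=5.500: state=(6.844)
t=6.000: state=(6.844)
t=6.500: state=(6.845)
t=7.000: state=(6.845)
t=7.500: state=(6.845)
t=7.720: state=(6.845)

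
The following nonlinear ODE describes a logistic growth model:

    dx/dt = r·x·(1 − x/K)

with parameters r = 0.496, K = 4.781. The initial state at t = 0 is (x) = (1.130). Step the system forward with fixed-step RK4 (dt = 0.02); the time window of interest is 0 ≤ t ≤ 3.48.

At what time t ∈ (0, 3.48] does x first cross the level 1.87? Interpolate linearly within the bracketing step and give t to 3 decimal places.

t=0.000: state=(1.130)
step 1 (dt=0.02): k1=(0.428), k2=(0.429), k3=(0.429), k4=(0.430); state += dt/6·(k1+2k2+2k3+k4)
t=0.020: state=(1.139)
t=0.040: state=(1.147)
t=0.060: state=(1.156)
continuing one RK4 step at a time; state shown every 10 steps (Δt=0.2):
t=0.200: state=(1.218)
t=0.400: state=(1.310)
t=0.600: state=(1.406)
t=0.800: state=(1.507)
t=1.000: state=(1.611)
t=1.200: state=(1.719)
t=1.400: state=(1.829)
t=1.460: state=(1.863)
next step: t=1.480: state=(1.874) — x has crossed 1.87
linear interpolation between t=1.460 (1.86310) and t=1.480 (1.87439) → t≈1.472

t = 1.472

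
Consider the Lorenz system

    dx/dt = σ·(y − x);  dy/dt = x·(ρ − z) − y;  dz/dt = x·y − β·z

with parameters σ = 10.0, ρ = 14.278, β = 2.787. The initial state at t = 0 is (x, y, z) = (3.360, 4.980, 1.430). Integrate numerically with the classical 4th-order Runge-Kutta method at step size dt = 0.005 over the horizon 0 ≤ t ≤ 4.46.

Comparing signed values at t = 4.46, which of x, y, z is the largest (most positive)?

t=0.000: state=(3.360, 4.980, 1.430)
step 1 (dt=0.005): k1=(16.200, 38.189, 12.747), k2=(16.750, 38.506, 13.185), k3=(16.744, 38.519, 13.192), k4=(17.289, 38.845, 13.644); state += dt/6·(k1+2k2+2k3+k4)
t=0.005: state=(3.444, 5.173, 1.496)
t=0.010: state=(3.533, 5.369, 1.567)
t=0.015: state=(3.627, 5.568, 1.642)
continuing one RK4 step at a time; state shown every 40 steps (Δt=0.2):
t=0.200: state=(9.930, 13.611, 11.593)
t=0.400: state=(7.318, 2.231, 20.444)
t=0.600: state=(1.132, 0.063, 11.994)
t=0.800: state=(0.505, 0.596, 6.898)
t=1.000: state=(1.139, 1.738, 4.091)
t=1.200: state=(3.532, 5.587, 3.635)
t=1.400: state=(9.525, 12.400, 12.449)
t=1.600: state=(7.228, 3.107, 19.442)
t=1.800: state=(1.986, 1.064, 12.008)
t=2.000: state=(1.840, 2.372, 7.306)
t=2.200: state=(4.133, 6.034, 6.085)
t=2.400: state=(8.959, 10.903, 13.252)
t=2.600: state=(7.043, 4.014, 18.143)
t=2.800: state=(2.983, 2.258, 12.148)
t=3.000: state=(3.283, 4.153, 8.347)
t=3.200: state=(6.308, 8.326, 9.525)
t=3.400: state=(8.653, 8.023, 16.690)
t=3.600: state=(5.109, 3.400, 15.113)
t=3.800: state=(3.681, 3.859, 10.730)
t=4.000: state=(5.323, 6.684, 9.739)
t=4.200: state=(7.899, 8.494, 14.165)
t=4.400: state=(6.469, 4.963, 15.847)
t=4.460: state=(5.602, 4.272, 14.929)
compare at T: x=5.602, y=4.272, z=14.929

largest component: z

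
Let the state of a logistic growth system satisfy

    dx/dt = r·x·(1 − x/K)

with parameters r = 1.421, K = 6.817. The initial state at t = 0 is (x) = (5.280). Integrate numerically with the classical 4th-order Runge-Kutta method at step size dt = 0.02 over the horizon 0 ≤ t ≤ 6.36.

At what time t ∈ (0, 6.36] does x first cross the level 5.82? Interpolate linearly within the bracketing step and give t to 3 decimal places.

t=0.000: state=(5.280)
step 1 (dt=0.02): k1=(1.692), k2=(1.678), k3=(1.678), k4=(1.665); state += dt/6·(k1+2k2+2k3+k4)
t=0.020: state=(5.314)
t=0.040: state=(5.347)
t=0.060: state=(5.379)
t=0.360: state=(5.804)
next step: t=0.380: state=(5.828) — x has crossed 5.82
linear interpolation between t=0.360 (5.80402) and t=0.380 (5.82829) → t≈0.373

t = 0.373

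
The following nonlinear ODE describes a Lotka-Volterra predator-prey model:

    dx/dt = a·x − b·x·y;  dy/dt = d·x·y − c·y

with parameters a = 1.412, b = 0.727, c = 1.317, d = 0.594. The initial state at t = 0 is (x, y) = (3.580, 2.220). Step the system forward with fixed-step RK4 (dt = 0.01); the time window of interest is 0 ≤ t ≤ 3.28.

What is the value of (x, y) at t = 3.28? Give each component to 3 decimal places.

(x, y) = (2.069, 1.103)

t=0.000: state=(3.580, 2.220)
step 1 (dt=0.01): k1=(-0.723, 1.797), k2=(-0.746, 1.800), k3=(-0.746, 1.799), k4=(-0.768, 1.802); state += dt/6·(k1+2k2+2k3+k4)
t=0.010: state=(3.573, 2.238)
t=0.020: state=(3.565, 2.256)
t=0.030: state=(3.556, 2.274)
continuing one RK4 step at a time; state shown every 20 steps (Δt=0.2):
t=0.200: state=(3.349, 2.579)
t=0.400: state=(2.982, 2.889)
t=0.600: state=(2.557, 3.086)
t=0.800: state=(2.154, 3.135)
t=1.000: state=(1.820, 3.048)
t=1.200: state=(1.569, 2.862)
t=1.400: state=(1.396, 2.621)
t=1.600: state=(1.289, 2.361)
t=1.800: state=(1.236, 2.107)
t=2.000: state=(1.228, 1.873)
t=2.200: state=(1.259, 1.668)
t=2.400: state=(1.327, 1.494)
t=2.600: state=(1.432, 1.352)
t=2.800: state=(1.574, 1.242)
t=3.000: state=(1.753, 1.162)
t=3.200: state=(1.971, 1.114)
t=3.280: state=(2.069, 1.103)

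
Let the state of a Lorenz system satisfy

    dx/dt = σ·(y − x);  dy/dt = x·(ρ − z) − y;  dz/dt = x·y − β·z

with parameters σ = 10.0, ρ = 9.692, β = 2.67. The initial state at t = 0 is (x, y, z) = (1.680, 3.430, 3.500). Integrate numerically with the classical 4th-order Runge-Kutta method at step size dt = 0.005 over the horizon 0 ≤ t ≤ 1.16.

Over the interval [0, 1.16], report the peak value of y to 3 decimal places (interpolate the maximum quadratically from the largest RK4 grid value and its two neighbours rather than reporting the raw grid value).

t=0.000: state=(1.680, 3.430, 3.500)
step 1 (dt=0.005): k1=(17.500, 6.973, -3.583), k2=(17.237, 7.241, -3.379), k3=(17.250, 7.236, -3.381), k4=(16.999, 7.500, -3.178); state += dt/6·(k1+2k2+2k3+k4)
t=0.005: state=(1.766, 3.466, 3.483)
t=0.010: state=(1.850, 3.505, 3.468)
t=0.015: state=(1.932, 3.546, 3.455)
continuing one RK4 step at a time; state shown every 10 steps (Δt=0.05):
t=0.050: state=(2.461, 3.899, 3.421)
t=0.100: state=(3.163, 4.563, 3.554)
t=0.150: state=(3.881, 5.365, 3.931)
t=0.200: state=(4.649, 6.234, 4.603)
t=0.250: state=(5.453, 7.063, 5.609)
t=0.300: state=(6.231, 7.695, 6.941)
t=0.350: state=(6.876, 7.950, 8.495)
t=0.400: state=(7.262, 7.699, 10.047)
t=0.450: state=(7.290, 6.957, 11.308)
t=0.500: state=(6.941, 5.909, 12.047)
t=0.550: state=(6.300, 4.818, 12.204)
t=0.600: state=(5.513, 3.896, 11.877)
t=0.650: state=(4.727, 3.235, 11.240)
t=0.700: state=(4.046, 2.828, 10.451)
t=0.750: state=(3.518, 2.626, 9.623)
t=0.800: state=(3.152, 2.574, 8.822)
t=0.850: state=(2.934, 2.632, 8.088)
t=0.900: state=(2.843, 2.776, 7.440)
t=0.950: state=(2.860, 2.992, 6.894)
t=1.000: state=(2.970, 3.276, 6.459)
t=1.050: state=(3.163, 3.624, 6.146)
t=1.100: state=(3.429, 4.033, 5.969)
t=1.150: state=(3.763, 4.493, 5.941)
t=1.160: state=(3.838, 4.590, 5.955)
largest grid value and its neighbours: y(0.345)=7.94567, y(0.350)=7.94964, y(0.355)=7.94844
parabola through these three points peaks at t≈0.351 with y≈7.94983

max y = 7.950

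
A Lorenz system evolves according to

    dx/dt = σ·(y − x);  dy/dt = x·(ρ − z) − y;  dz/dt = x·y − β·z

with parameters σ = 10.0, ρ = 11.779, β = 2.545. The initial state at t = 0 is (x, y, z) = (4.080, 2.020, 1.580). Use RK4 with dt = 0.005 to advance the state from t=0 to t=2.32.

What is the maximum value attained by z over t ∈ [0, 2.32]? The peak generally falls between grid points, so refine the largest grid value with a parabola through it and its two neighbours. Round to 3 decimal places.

t=0.000: state=(4.080, 2.020, 1.580)
step 1 (dt=0.005): k1=(-20.600, 39.592, 4.221), k2=(-19.095, 38.925, 4.488), k3=(-19.149, 38.962, 4.488), k4=(-17.694, 38.331, 4.746); state += dt/6·(k1+2k2+2k3+k4)
t=0.005: state=(3.984, 2.215, 1.602)
t=0.010: state=(3.903, 2.404, 1.627)
t=0.015: state=(3.834, 2.587, 1.655)
continuing one RK4 step at a time; state shown every 20 steps (Δt=0.1):
t=0.100: state=(4.041, 5.366, 2.503)
t=0.200: state=(6.094, 8.674, 5.124)
t=0.300: state=(8.617, 10.636, 10.570)
t=0.400: state=(9.171, 7.994, 16.018)
t=0.500: state=(6.692, 3.482, 16.432)
t=0.600: state=(3.776, 1.433, 13.772)
t=0.700: state=(2.131, 1.116, 10.976)
t=0.800: state=(1.557, 1.339, 8.698)
t=0.900: state=(1.575, 1.795, 6.954)
t=1.000: state=(1.970, 2.542, 5.727)
t=1.100: state=(2.741, 3.728, 5.090)
t=1.200: state=(3.980, 5.481, 5.318)
t=1.300: state=(5.705, 7.585, 6.966)
t=1.400: state=(7.453, 8.845, 10.349)
t=1.500: state=(8.021, 7.616, 13.901)
t=1.600: state=(6.746, 4.841, 14.884)
t=1.700: state=(4.783, 2.992, 13.458)
t=1.800: state=(3.400, 2.448, 11.365)
t=1.900: state=(2.834, 2.615, 9.481)
t=2.000: state=(2.888, 3.187, 8.068)
t=2.100: state=(3.403, 4.125, 7.263)
t=2.200: state=(4.317, 5.410, 7.261)
t=2.300: state=(5.526, 6.793, 8.318)
t=2.320: state=(5.778, 7.026, 8.667)
largest grid value and its neighbours: z(0.450)=16.88192, z(0.455)=16.88822, z(0.460)=16.88152
parabola through these three points peaks at t≈0.455 with z≈16.88822

max z = 16.888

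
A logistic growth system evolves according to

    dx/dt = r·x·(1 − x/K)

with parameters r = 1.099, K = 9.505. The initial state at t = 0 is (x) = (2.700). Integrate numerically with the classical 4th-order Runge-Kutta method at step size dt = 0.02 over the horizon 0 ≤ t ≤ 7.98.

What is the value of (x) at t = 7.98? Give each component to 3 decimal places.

(x) = (9.501)

t=0.000: state=(2.700)
step 1 (dt=0.02): k1=(2.124), k2=(2.134), k3=(2.134), k4=(2.144); state += dt/6·(k1+2k2+2k3+k4)
t=0.020: state=(2.743)
t=0.040: state=(2.786)
t=0.060: state=(2.829)
continuing one RK4 step at a time; state shown every 25 steps (Δt=0.5):
t=0.500: state=(3.872)
t=1.000: state=(5.166)
t=1.500: state=(6.402)
t=2.000: state=(7.427)
t=2.500: state=(8.183)
t=3.000: state=(8.694)
t=3.500: state=(9.020)
t=4.000: state=(9.219)
t=4.500: state=(9.338)
t=5.000: state=(9.408)
t=5.500: state=(9.449)
t=6.000: state=(9.472)
t=6.500: state=(9.486)
t=7.000: state=(9.494)
t=7.500: state=(9.499)
t=7.980: state=(9.501)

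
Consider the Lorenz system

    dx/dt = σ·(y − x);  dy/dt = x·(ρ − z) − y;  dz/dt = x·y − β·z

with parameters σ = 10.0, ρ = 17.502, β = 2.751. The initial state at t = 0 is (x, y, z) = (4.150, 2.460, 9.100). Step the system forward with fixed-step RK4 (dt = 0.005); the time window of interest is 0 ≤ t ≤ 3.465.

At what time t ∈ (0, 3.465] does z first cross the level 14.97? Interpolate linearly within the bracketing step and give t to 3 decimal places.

t = 0.295

t=0.000: state=(4.150, 2.460, 9.100)
step 1 (dt=0.005): k1=(-16.900, 32.408, -14.825), k2=(-15.667, 32.125, -14.494), k3=(-15.705, 32.148, -14.492), k4=(-14.507, 31.883, -14.164); state += dt/6·(k1+2k2+2k3+k4)
t=0.005: state=(4.072, 2.621, 9.028)
t=0.010: state=(4.005, 2.779, 8.958)
t=0.015: state=(3.949, 2.935, 8.892)
continuing one RK4 step at a time; state shown every 40 steps (Δt=0.2):
t=0.200: state=(6.415, 9.323, 9.799)
t=0.290: state=(9.226, 12.176, 14.608)
next step: t=0.295: state=(9.372, 12.241, 14.972) — z has crossed 14.97
linear interpolation between t=0.290 (14.60796) and t=0.295 (14.97226) → t≈0.295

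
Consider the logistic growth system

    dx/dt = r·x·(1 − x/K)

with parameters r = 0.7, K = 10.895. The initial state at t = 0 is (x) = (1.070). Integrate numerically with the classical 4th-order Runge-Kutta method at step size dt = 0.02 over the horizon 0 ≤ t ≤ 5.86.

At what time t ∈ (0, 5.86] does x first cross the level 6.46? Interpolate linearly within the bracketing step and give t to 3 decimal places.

t = 3.705

t=0.000: state=(1.070)
step 1 (dt=0.02): k1=(0.675), k2=(0.679), k3=(0.679), k4=(0.683); state += dt/6·(k1+2k2+2k3+k4)
t=0.020: state=(1.084)
t=0.040: state=(1.097)
t=0.060: state=(1.111)
continuing one RK4 step at a time; state shown every 10 steps (Δt=0.2):
t=0.200: state=(1.213)
t=0.400: state=(1.372)
t=0.600: state=(1.549)
t=0.800: state=(1.745)
t=1.000: state=(1.960)
t=1.200: state=(2.195)
t=1.400: state=(2.450)
t=1.600: state=(2.726)
t=1.800: state=(3.023)
t=2.000: state=(3.338)
t=2.200: state=(3.670)
t=2.400: state=(4.018)
t=2.600: state=(4.379)
t=2.800: state=(4.751)
t=3.000: state=(5.128)
t=3.200: state=(5.509)
t=3.400: state=(5.890)
t=3.600: state=(6.266)
t=3.700: state=(6.451)
next step: t=3.720: state=(6.488) — x has crossed 6.46
linear interpolation between t=3.700 (6.45113) and t=3.720 (6.48792) → t≈3.705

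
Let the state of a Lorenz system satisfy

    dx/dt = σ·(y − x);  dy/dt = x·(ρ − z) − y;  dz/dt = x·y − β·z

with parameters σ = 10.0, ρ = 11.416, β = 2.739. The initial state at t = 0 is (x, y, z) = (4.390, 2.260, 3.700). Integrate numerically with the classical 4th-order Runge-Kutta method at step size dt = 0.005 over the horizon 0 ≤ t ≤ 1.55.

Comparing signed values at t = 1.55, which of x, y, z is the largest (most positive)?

t=0.000: state=(4.390, 2.260, 3.700)
step 1 (dt=0.005): k1=(-21.300, 31.613, -0.213), k2=(-19.977, 31.126, 0.011), k3=(-20.022, 31.150, 0.012), k4=(-18.741, 30.685, 0.229); state += dt/6·(k1+2k2+2k3+k4)
t=0.005: state=(4.290, 2.416, 3.700)
t=0.010: state=(4.202, 2.567, 3.702)
t=0.015: state=(4.126, 2.714, 3.706)
continuing one RK4 step at a time; state shown every 20 steps (Δt=0.1):
t=0.100: state=(4.052, 4.917, 4.095)
t=0.200: state=(5.516, 7.405, 5.716)
t=0.300: state=(7.448, 9.170, 9.216)
t=0.400: state=(8.376, 8.275, 13.351)
t=0.500: state=(7.217, 5.231, 14.845)
t=0.600: state=(5.066, 3.042, 13.424)
t=0.700: state=(3.483, 2.380, 11.161)
t=0.800: state=(2.814, 2.530, 9.134)
t=0.900: state=(2.827, 3.107, 7.625)
t=1.000: state=(3.334, 4.059, 6.757)
t=1.100: state=(4.263, 5.383, 6.712)
t=1.200: state=(5.516, 6.846, 7.757)
t=1.300: state=(6.736, 7.721, 9.906)
t=1.400: state=(7.236, 7.166, 12.218)
t=1.500: state=(6.609, 5.527, 13.179)
t=1.550: state=(6.009, 4.732, 13.000)
compare at T: x=6.009, y=4.732, z=13.000

largest component: z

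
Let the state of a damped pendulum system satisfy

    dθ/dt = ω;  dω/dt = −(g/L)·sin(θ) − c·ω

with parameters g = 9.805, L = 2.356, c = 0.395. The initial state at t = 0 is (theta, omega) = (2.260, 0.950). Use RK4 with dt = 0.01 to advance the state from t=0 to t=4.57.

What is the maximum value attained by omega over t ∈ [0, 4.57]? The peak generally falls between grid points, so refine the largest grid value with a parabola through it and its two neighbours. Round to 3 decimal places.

max omega = 2.307

t=0.000: state=(2.260, 0.950)
step 1 (dt=0.01): k1=(0.950, -3.587), k2=(0.932, -3.567), k3=(0.932, -3.568), k4=(0.914, -3.548); state += dt/6·(k1+2k2+2k3+k4)
t=0.010: state=(2.269, 0.914)
t=0.020: state=(2.278, 0.879)
t=0.030: state=(2.287, 0.844)
continuing one RK4 step at a time; state shown every 20 steps (Δt=0.2):
t=0.200: state=(2.383, 0.299)
t=0.400: state=(2.385, -0.268)
t=0.600: state=(2.277, -0.822)
t=0.800: state=(2.054, -1.418)
t=1.000: state=(1.706, -2.067)
t=1.200: state=(1.228, -2.699)
t=1.400: state=(0.640, -3.129)
t=1.600: state=(0.005, -3.138)
t=1.800: state=(-0.583, -2.665)
t=2.000: state=(-1.041, -1.879)
t=2.200: state=(-1.328, -0.992)
t=2.400: state=(-1.439, -0.129)
t=2.600: state=(-1.384, 0.673)
t=2.800: state=(-1.176, 1.389)
t=3.000: state=(-0.838, 1.960)
t=3.200: state=(-0.409, 2.276)
t=3.400: state=(0.049, 2.242)
t=3.600: state=(0.465, 1.863)
t=3.800: state=(0.779, 1.249)
t=4.000: state=(0.958, 0.538)
t=4.200: state=(0.994, -0.171)
t=4.400: state=(0.894, -0.811)
t=4.570: state=(0.717, -1.254)
largest grid value and its neighbours: omega(3.270)=2.30644, omega(3.280)=2.30708, omega(3.290)=2.30679
parabola through these three points peaks at t≈3.282 with omega≈2.30710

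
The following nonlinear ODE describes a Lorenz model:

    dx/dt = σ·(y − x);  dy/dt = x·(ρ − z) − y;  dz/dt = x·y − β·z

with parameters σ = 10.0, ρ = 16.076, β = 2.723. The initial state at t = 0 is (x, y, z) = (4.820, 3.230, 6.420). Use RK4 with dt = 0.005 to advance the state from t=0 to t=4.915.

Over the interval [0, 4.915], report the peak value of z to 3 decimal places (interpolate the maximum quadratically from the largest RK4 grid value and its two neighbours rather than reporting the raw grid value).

max z = 21.567

t=0.000: state=(4.820, 3.230, 6.420)
step 1 (dt=0.005): k1=(-15.900, 43.312, -1.913), k2=(-14.420, 42.843, -1.511), k3=(-14.468, 42.875, -1.507), k4=(-13.033, 42.435, -1.108); state += dt/6·(k1+2k2+2k3+k4)
t=0.005: state=(4.748, 3.444, 6.412)
t=0.010: state=(4.689, 3.655, 6.409)
t=0.015: state=(4.644, 3.861, 6.409)
continuing one RK4 step at a time; state shown every 40 steps (Δt=0.2):
t=0.200: state=(7.966, 11.048, 10.876)
t=0.400: state=(9.209, 6.147, 21.564)
t=0.600: state=(3.203, 1.650, 15.141)
t=0.800: state=(2.572, 3.166, 9.665)
t=1.000: state=(5.358, 7.618, 8.876)
t=1.200: state=(9.723, 10.313, 17.798)
t=1.400: state=(5.810, 3.103, 18.353)
t=1.600: state=(3.130, 3.039, 12.259)
t=1.800: state=(4.649, 6.204, 9.750)
t=2.000: state=(8.540, 10.096, 14.922)
t=2.200: state=(7.304, 4.992, 19.039)
t=2.400: state=(3.976, 3.385, 13.969)
t=2.600: state=(4.634, 5.755, 10.917)
t=2.800: state=(7.744, 9.237, 14.034)
t=3.000: state=(7.704, 6.118, 18.514)
t=3.200: state=(4.701, 3.910, 14.872)
t=3.400: state=(4.860, 5.692, 11.890)
t=3.600: state=(7.319, 8.560, 13.959)
t=3.800: state=(7.641, 6.568, 17.803)
t=4.000: state=(5.207, 4.426, 15.255)
t=4.200: state=(5.141, 5.779, 12.629)
t=4.400: state=(7.088, 8.073, 14.138)
t=4.600: state=(7.445, 6.684, 17.201)
t=4.800: state=(5.537, 4.858, 15.367)
t=4.915: state=(5.168, 5.207, 13.823)
largest grid value and its neighbours: z(0.390)=21.54866, z(0.395)=21.56537, z(0.400)=21.56375
parabola through these three points peaks at t≈0.397 with z≈21.56692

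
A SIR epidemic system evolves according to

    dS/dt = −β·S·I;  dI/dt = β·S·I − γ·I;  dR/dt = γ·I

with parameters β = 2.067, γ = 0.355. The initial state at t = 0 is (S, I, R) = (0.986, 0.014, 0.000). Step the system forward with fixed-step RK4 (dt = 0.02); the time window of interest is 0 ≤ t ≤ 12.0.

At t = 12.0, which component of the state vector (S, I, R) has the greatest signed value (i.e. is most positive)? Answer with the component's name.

t=0.000: state=(0.986, 0.014, 0.000)
step 1 (dt=0.02): k1=(-0.029, 0.024, 0.005), k2=(-0.029, 0.024, 0.005), k3=(-0.029, 0.024, 0.005), k4=(-0.029, 0.024, 0.005); state += dt/6·(k1+2k2+2k3+k4)
t=0.020: state=(0.985, 0.014, 0.000)
t=0.040: state=(0.985, 0.015, 0.000)
t=0.060: state=(0.984, 0.015, 0.000)
continuing one RK4 step at a time; state shown every 25 steps (Δt=0.5):
t=0.500: state=(0.964, 0.032, 0.004)
t=1.000: state=(0.916, 0.071, 0.013)
t=1.500: state=(0.821, 0.147, 0.031)
t=2.000: state=(0.665, 0.267, 0.068)
t=2.500: state=(0.470, 0.403, 0.127)
t=3.000: state=(0.293, 0.498, 0.208)
t=3.500: state=(0.172, 0.528, 0.300)
t=4.000: state=(0.100, 0.507, 0.393)
t=4.500: state=(0.061, 0.461, 0.479)
t=5.000: state=(0.039, 0.406, 0.556)
t=5.500: state=(0.026, 0.351, 0.623)
t=6.000: state=(0.019, 0.301, 0.681)
t=6.500: state=(0.014, 0.256, 0.730)
t=7.000: state=(0.011, 0.217, 0.772)
t=7.500: state=(0.009, 0.184, 0.807)
t=8.000: state=(0.008, 0.155, 0.837)
t=8.500: state=(0.006, 0.131, 0.863)
t=9.000: state=(0.006, 0.110, 0.884)
t=9.500: state=(0.005, 0.093, 0.902)
t=10.000: state=(0.005, 0.078, 0.917)
t=10.500: state=(0.004, 0.066, 0.930)
t=11.000: state=(0.004, 0.055, 0.941)
t=11.500: state=(0.004, 0.047, 0.950)
t=12.000: state=(0.004, 0.039, 0.957)
compare at T: S=0.004, I=0.039, R=0.957

largest component: R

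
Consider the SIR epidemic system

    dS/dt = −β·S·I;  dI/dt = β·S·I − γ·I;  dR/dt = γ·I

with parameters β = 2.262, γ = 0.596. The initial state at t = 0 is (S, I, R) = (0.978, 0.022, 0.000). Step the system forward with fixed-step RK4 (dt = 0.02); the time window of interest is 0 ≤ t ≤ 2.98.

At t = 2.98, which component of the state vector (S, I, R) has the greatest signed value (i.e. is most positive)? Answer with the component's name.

t=0.000: state=(0.978, 0.022, 0.000)
step 1 (dt=0.02): k1=(-0.049, 0.036, 0.013), k2=(-0.049, 0.036, 0.013), k3=(-0.049, 0.036, 0.013), k4=(-0.050, 0.037, 0.014); state += dt/6·(k1+2k2+2k3+k4)
t=0.020: state=(0.977, 0.023, 0.000)
t=0.040: state=(0.976, 0.023, 0.001)
t=0.060: state=(0.975, 0.024, 0.001)
continuing one RK4 step at a time; state shown every 5 steps (Δt=0.1):
t=0.100: state=(0.973, 0.026, 0.001)
t=0.200: state=(0.967, 0.030, 0.003)
t=0.300: state=(0.959, 0.036, 0.005)
t=0.400: state=(0.951, 0.042, 0.007)
t=0.500: state=(0.942, 0.048, 0.010)
t=0.600: state=(0.930, 0.056, 0.013)
t=0.700: state=(0.918, 0.066, 0.017)
t=0.800: state=(0.903, 0.076, 0.021)
t=0.900: state=(0.887, 0.088, 0.026)
t=1.000: state=(0.868, 0.101, 0.031)
t=1.100: state=(0.847, 0.115, 0.038)
t=1.200: state=(0.824, 0.131, 0.045)
t=1.300: state=(0.798, 0.148, 0.053)
t=1.400: state=(0.770, 0.167, 0.063)
t=1.500: state=(0.740, 0.186, 0.073)
t=1.600: state=(0.708, 0.207, 0.085)
t=1.700: state=(0.674, 0.228, 0.098)
t=1.800: state=(0.639, 0.249, 0.112)
t=1.900: state=(0.602, 0.270, 0.128)
t=2.000: state=(0.565, 0.290, 0.144)
t=2.100: state=(0.528, 0.309, 0.162)
t=2.200: state=(0.491, 0.327, 0.181)
t=2.300: state=(0.456, 0.343, 0.201)
t=2.400: state=(0.421, 0.357, 0.222)
t=2.500: state=(0.388, 0.369, 0.244)
t=2.600: state=(0.356, 0.378, 0.266)
t=2.700: state=(0.327, 0.384, 0.289)
t=2.800: state=(0.300, 0.389, 0.312)
t=2.900: state=(0.274, 0.391, 0.335)
t=2.980: state=(0.255, 0.391, 0.354)
compare at T: S=0.255, I=0.391, R=0.354

largest component: I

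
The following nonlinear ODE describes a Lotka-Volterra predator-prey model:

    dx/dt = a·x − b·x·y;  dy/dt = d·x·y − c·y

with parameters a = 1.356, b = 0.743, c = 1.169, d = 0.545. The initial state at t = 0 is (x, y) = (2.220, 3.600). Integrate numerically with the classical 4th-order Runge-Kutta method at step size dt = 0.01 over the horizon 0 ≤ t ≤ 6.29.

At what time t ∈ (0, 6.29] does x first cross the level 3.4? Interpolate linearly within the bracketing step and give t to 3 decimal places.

t=0.000: state=(2.220, 3.600)
step 1 (dt=0.01): k1=(-2.928, 0.147), k2=(-2.910, 0.119), k3=(-2.910, 0.119), k4=(-2.891, 0.090); state += dt/6·(k1+2k2+2k3+k4)
t=0.010: state=(2.191, 3.601)
t=0.020: state=(2.162, 3.602)
t=0.030: state=(2.134, 3.602)
continuing one RK4 step at a time; state shown every 25 steps (Δt=0.25):
t=0.250: state=(1.607, 3.479)
t=0.500: state=(1.217, 3.141)
t=0.750: state=(0.991, 2.722)
t=1.000: state=(0.872, 2.305)
t=1.250: state=(0.827, 1.930)
t=1.500: state=(0.836, 1.613)
t=1.750: state=(0.891, 1.354)
t=2.000: state=(0.992, 1.149)
t=2.250: state=(1.142, 0.991)
t=2.500: state=(1.349, 0.876)
t=2.750: state=(1.621, 0.800)
t=3.000: state=(1.969, 0.762)
t=3.250: state=(2.400, 0.766)
t=3.500: state=(2.910, 0.820)
t=3.710: state=(3.380, 0.919)
next step: t=3.720: state=(3.403, 0.926) — x has crossed 3.4
linear interpolation between t=3.710 (3.37990) and t=3.720 (3.40264) → t≈3.719

t = 3.719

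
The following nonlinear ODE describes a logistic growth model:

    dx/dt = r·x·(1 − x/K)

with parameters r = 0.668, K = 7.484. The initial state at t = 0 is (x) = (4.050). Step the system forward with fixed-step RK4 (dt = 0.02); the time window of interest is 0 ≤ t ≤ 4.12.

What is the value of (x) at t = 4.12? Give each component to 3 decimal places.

t=0.000: state=(4.050)
step 1 (dt=0.02): k1=(1.241), k2=(1.241), k3=(1.241), k4=(1.240); state += dt/6·(k1+2k2+2k3+k4)
t=0.020: state=(4.075)
t=0.040: state=(4.100)
t=0.060: state=(4.124)
continuing one RK4 step at a time; state shown every 10 steps (Δt=0.2):
t=0.200: state=(4.297)
t=0.400: state=(4.538)
t=0.600: state=(4.773)
t=0.800: state=(5.000)
t=1.000: state=(5.216)
t=1.200: state=(5.422)
t=1.400: state=(5.615)
t=1.600: state=(5.796)
t=1.800: state=(5.964)
t=2.000: state=(6.120)
t=2.200: state=(6.263)
t=2.400: state=(6.393)
t=2.600: state=(6.512)
t=2.800: state=(6.619)
t=3.000: state=(6.716)
t=3.200: state=(6.804)
t=3.400: state=(6.882)
t=3.600: state=(6.952)
t=3.800: state=(7.014)
t=4.000: state=(7.070)
t=4.120: state=(7.100)

(x) = (7.100)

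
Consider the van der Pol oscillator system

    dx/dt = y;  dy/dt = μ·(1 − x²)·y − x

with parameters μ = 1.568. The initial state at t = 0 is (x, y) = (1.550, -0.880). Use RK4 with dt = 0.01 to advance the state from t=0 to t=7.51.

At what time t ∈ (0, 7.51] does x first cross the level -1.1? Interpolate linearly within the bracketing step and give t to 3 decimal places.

t=0.000: state=(1.550, -0.880)
step 1 (dt=0.01): k1=(-0.880, 0.385), k2=(-0.878, 0.367), k3=(-0.878, 0.367), k4=(-0.876, 0.349); state += dt/6·(k1+2k2+2k3+k4)
t=0.010: state=(1.541, -0.876)
t=0.020: state=(1.532, -0.873)
t=0.030: state=(1.524, -0.870)
continuing one RK4 step at a time; state shown every 25 steps (Δt=0.25):
t=0.250: state=(1.334, -0.874)
t=0.500: state=(1.102, -1.001)
t=0.750: state=(0.822, -1.273)
t=1.000: state=(0.446, -1.779)
t=1.250: state=(-0.098, -2.634)
t=1.500: state=(-0.868, -3.383)
t=1.560: state=(-1.071, -3.343)
next step: t=1.570: state=(-1.104, -3.323) — x has crossed -1.1
linear interpolation between t=1.560 (-1.07067) and t=1.570 (-1.10400) → t≈1.569

t = 1.569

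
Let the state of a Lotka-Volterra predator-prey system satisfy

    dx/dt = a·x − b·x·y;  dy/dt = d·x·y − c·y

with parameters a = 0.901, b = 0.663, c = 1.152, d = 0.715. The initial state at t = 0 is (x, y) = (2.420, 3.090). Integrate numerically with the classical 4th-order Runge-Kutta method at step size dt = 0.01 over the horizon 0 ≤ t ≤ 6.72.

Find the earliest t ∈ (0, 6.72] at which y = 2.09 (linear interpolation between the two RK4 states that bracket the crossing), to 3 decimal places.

t = 1.329

t=0.000: state=(2.420, 3.090)
step 1 (dt=0.01): k1=(-2.777, 1.787), k2=(-2.776, 1.761), k3=(-2.775, 1.761), k4=(-2.773, 1.735); state += dt/6·(k1+2k2+2k3+k4)
t=0.010: state=(2.392, 3.108)
t=0.020: state=(2.365, 3.125)
t=0.030: state=(2.337, 3.141)
continuing one RK4 step at a time; state shown every 25 steps (Δt=0.25):
t=0.250: state=(1.767, 3.363)
t=0.500: state=(1.269, 3.298)
t=0.750: state=(0.941, 3.006)
t=1.000: state=(0.739, 2.615)
t=1.250: state=(0.621, 2.212)
t=1.320: state=(0.598, 2.104)
next step: t=1.330: state=(0.595, 2.089) — y has crossed 2.09
linear interpolation between t=1.320 (2.10376) and t=1.330 (2.08856) → t≈1.329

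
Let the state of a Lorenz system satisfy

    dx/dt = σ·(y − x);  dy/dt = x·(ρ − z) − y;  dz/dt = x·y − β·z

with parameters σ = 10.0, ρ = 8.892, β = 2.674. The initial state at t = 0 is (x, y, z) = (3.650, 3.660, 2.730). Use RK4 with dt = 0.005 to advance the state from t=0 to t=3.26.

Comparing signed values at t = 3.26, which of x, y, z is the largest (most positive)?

t=0.000: state=(3.650, 3.660, 2.730)
step 1 (dt=0.005): k1=(0.100, 18.831, 6.059), k2=(0.568, 18.730, 6.191), k3=(0.554, 18.737, 6.194), k4=(1.009, 18.642, 6.329); state += dt/6·(k1+2k2+2k3+k4)
t=0.005: state=(3.653, 3.754, 2.761)
t=0.010: state=(3.660, 3.846, 2.793)
t=0.015: state=(3.671, 3.938, 2.827)
continuing one RK4 step at a time; state shown every 40 steps (Δt=0.2):
t=0.200: state=(5.610, 6.949, 5.566)
t=0.400: state=(6.829, 6.304, 10.540)
t=0.600: state=(4.431, 3.157, 10.129)
t=0.800: state=(2.910, 2.652, 7.384)
t=1.000: state=(3.103, 3.496, 5.696)
t=1.200: state=(4.303, 5.052, 5.831)
t=1.400: state=(5.616, 6.001, 7.931)
t=1.600: state=(5.406, 4.872, 9.485)
t=1.800: state=(4.212, 3.724, 8.623)
t=2.000: state=(3.741, 3.755, 7.245)
t=2.200: state=(4.146, 4.494, 6.744)
t=2.400: state=(4.892, 5.214, 7.436)
t=2.600: state=(5.159, 5.074, 8.486)
t=2.800: state=(4.693, 4.391, 8.571)
t=3.000: state=(4.232, 4.114, 7.884)
t=3.200: state=(4.251, 4.373, 7.367)
t=3.260: state=(4.339, 4.505, 7.332)
compare at T: x=4.339, y=4.505, z=7.332

largest component: z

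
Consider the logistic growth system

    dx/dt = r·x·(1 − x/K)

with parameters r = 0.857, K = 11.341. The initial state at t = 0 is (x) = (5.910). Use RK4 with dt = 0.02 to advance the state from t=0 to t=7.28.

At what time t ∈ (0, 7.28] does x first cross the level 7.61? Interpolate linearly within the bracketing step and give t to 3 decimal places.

t = 0.733

t=0.000: state=(5.910)
step 1 (dt=0.02): k1=(2.425), k2=(2.425), k3=(2.425), k4=(2.424); state += dt/6·(k1+2k2+2k3+k4)
t=0.020: state=(5.958)
t=0.040: state=(6.007)
t=0.060: state=(6.055)
continuing one RK4 step at a time; state shown every 25 steps (Δt=0.5):
t=0.500: state=(7.094)
t=0.720: state=(7.582)
next step: t=0.740: state=(7.625) — x has crossed 7.61
linear interpolation between t=0.720 (7.58185) and t=0.740 (7.62480) → t≈0.733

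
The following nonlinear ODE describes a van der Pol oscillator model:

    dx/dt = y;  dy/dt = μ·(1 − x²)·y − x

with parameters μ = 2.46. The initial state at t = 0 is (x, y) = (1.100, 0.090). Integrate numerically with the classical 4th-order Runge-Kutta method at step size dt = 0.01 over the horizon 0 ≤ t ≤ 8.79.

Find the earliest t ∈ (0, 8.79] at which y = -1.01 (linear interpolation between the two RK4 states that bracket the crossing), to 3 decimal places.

t = 0.949

t=0.000: state=(1.100, 0.090)
step 1 (dt=0.01): k1=(0.090, -1.146), k2=(0.084, -1.144), k3=(0.084, -1.144), k4=(0.079, -1.142); state += dt/6·(k1+2k2+2k3+k4)
t=0.010: state=(1.101, 0.079)
t=0.020: state=(1.102, 0.067)
t=0.030: state=(1.102, 0.056)
continuing one RK4 step at a time; state shown every 50 steps (Δt=0.5):
t=0.500: state=(1.013, -0.424)
t=0.940: state=(0.715, -0.993)
next step: t=0.950: state=(0.705, -1.012) — y has crossed -1.01
linear interpolation between t=0.940 (-0.99313) and t=0.950 (-1.01246) → t≈0.949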